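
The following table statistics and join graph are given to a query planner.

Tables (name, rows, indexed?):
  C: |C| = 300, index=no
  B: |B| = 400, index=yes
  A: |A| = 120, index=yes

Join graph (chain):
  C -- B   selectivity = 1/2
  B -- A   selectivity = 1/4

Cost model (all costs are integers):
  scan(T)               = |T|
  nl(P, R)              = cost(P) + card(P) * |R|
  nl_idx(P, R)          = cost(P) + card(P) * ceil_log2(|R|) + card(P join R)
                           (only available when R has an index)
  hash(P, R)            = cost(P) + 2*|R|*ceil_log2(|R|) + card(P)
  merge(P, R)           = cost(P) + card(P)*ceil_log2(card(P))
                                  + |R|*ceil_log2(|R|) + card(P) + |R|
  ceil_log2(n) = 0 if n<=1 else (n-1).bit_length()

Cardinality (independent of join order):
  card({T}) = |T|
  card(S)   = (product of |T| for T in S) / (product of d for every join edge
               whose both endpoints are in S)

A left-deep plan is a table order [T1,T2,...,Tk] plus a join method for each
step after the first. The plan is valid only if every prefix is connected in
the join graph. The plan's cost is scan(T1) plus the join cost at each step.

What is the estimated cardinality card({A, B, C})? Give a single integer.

Tables in S: A(120), B(400), C(300)
Edges inside S: C-B(d=2), B-A(d=4)
numerator = 120 * 400 * 300 = 14400000
denominator = 2 * 4 = 8
card(S) = 14400000 / 8 = 1800000

1800000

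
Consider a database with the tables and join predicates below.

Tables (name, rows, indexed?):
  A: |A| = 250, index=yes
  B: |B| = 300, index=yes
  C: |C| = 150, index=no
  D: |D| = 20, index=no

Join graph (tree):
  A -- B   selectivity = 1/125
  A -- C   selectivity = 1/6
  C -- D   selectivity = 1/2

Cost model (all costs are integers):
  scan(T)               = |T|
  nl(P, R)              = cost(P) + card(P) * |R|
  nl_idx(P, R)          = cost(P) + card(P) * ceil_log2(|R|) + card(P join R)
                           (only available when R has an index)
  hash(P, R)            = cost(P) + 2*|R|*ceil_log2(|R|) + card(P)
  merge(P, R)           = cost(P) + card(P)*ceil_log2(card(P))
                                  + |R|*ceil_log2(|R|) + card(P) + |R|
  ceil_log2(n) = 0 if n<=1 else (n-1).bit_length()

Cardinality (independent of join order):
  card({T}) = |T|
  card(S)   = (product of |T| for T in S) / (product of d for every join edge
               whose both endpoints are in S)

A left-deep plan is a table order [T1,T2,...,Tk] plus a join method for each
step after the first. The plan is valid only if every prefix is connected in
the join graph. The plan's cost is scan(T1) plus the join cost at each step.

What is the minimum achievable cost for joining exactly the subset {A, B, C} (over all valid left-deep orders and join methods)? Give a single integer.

6100

Selinger DP over subsets of {A,B,C}:
  {A}: scan cost=250, card=250
  {B}: scan cost=300, card=300
  {C}: scan cost=150, card=150
  {AB}: card=600; try (B,nl_idx)→3100, (A,nl_idx)→3300, (A,hash)→4600, (B,merge)→5500, (A,merge)→5550, (B,hash)→5900 …(+2); best=3100 via (B,nl_idx)
  {AC}: card=6250; try (C,hash)→2900, (A,merge)→3750, (C,merge)→3850, (A,hash)→4300, (A,nl_idx)→7600, (A,nl)→37650 …(+1); best=2900 via (C,hash)
  {ABC}: card=15000; try (C,hash)→6100, (C,merge)→11050, (B,hash)→14550, (B,nl_idx)→74150, (C,nl)→93100, (B,merge)→93400 …(+1); best=6100 via (C,hash)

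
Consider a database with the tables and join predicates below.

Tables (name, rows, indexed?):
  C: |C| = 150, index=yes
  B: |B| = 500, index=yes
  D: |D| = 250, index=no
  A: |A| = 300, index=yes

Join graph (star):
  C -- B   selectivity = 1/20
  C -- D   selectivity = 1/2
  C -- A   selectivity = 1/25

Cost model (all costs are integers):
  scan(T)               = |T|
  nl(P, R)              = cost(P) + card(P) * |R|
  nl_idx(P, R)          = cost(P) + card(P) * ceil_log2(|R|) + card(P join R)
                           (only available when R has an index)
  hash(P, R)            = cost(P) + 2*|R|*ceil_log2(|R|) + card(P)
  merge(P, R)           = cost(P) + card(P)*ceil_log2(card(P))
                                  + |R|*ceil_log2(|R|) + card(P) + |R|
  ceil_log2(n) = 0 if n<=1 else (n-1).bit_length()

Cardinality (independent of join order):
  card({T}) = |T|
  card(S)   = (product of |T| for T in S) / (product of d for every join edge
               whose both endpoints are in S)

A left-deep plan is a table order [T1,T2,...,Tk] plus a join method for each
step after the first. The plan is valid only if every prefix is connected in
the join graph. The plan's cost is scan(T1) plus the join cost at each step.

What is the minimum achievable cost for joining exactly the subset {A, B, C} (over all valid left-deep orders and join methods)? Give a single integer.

Selinger DP over subsets of {A,B,C}:
  {C}: scan cost=150, card=150
  {B}: scan cost=500, card=500
  {A}: scan cost=300, card=300
  {BC}: card=3750; try (C,hash)→3400, (B,nl_idx)→5250, (B,merge)→6500, (C,merge)→6850, (C,nl_idx)→8250, (B,hash)→9300 …(+2); best=3400 via (C,hash)
  {AC}: card=1800; try (C,hash)→3000, (A,nl_idx)→3300, (C,nl_idx)→4500, (A,merge)→4500, (C,merge)→4650, (A,hash)→5700 …(+2); best=3000 via (C,hash)
  {ABC}: card=45000; try (A,hash)→12550, (B,hash)→13800, (B,merge)→29600, (A,merge)→55150, (B,nl_idx)→64200, (A,nl_idx)→82150 …(+2); best=12550 via (A,hash)

12550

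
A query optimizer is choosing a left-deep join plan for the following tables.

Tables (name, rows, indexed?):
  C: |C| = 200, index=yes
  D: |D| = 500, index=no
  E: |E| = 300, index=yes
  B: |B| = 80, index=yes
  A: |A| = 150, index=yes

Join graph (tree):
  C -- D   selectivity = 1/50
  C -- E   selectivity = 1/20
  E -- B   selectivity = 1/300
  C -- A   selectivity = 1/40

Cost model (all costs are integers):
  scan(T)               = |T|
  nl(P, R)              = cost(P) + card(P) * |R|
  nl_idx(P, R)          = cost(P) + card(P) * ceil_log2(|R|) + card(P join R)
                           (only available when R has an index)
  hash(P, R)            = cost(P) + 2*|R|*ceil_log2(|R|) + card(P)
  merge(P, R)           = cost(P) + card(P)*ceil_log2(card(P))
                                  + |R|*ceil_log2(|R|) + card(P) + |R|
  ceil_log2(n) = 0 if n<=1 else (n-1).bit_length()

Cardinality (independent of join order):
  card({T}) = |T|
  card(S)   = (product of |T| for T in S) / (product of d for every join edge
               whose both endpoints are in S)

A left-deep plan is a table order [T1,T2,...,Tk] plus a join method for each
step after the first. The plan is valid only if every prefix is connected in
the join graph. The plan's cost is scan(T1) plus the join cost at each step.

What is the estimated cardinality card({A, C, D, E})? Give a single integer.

Tables in S: A(150), C(200), D(500), E(300)
Edges inside S: C-D(d=50), C-E(d=20), C-A(d=40)
numerator = 150 * 200 * 500 * 300 = 4500000000
denominator = 50 * 20 * 40 = 40000
card(S) = 4500000000 / 40000 = 112500

112500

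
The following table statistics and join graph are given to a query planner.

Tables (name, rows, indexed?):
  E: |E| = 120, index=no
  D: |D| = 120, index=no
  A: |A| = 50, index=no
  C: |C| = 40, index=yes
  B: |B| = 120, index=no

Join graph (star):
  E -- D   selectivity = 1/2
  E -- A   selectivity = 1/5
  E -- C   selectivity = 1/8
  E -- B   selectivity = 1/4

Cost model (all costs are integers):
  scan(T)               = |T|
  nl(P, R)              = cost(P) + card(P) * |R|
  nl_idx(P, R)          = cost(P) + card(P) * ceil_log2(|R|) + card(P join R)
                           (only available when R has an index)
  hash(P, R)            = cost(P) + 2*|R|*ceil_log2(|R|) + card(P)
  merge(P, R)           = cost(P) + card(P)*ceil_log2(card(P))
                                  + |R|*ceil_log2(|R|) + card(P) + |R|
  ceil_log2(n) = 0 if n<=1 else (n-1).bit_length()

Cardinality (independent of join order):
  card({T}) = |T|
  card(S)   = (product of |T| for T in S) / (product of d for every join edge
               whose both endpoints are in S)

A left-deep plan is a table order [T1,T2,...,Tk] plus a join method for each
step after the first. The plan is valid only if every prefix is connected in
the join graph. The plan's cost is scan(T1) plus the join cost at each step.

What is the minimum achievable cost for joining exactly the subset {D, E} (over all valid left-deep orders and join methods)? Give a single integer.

Selinger DP over subsets of {D,E}:
  {E}: scan cost=120, card=120
  {D}: scan cost=120, card=120
  {DE}: card=7200; try (E,hash)→1920, (D,hash)→1920, (E,merge)→2040, (D,merge)→2040, (E,nl)→14520, (D,nl)→14520; best=1920 via (E,hash)

1920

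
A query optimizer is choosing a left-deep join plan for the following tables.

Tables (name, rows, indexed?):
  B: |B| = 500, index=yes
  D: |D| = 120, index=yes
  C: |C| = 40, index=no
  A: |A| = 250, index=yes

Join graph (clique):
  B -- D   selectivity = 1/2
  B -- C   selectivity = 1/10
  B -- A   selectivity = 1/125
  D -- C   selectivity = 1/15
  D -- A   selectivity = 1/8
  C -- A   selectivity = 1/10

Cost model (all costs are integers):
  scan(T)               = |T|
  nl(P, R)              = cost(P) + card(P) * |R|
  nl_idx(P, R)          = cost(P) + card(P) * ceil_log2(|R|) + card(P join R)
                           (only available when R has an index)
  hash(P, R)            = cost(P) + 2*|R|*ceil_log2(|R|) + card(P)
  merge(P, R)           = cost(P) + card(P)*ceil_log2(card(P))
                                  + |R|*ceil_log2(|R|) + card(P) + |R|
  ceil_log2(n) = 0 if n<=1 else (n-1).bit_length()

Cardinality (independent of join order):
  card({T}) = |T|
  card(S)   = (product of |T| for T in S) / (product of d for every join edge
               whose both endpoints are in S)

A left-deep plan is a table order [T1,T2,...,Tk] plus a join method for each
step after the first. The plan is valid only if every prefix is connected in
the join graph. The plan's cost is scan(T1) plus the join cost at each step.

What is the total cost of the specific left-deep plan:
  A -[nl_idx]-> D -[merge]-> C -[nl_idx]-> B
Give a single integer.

step 1: scan A: cost=250, card=250
step 2: join D via nl_idx
    card(P join D) = 250*120/(8) = 3750
    cost = 250 + 250*7 + 3750 = 5750
step 3: join C via merge
    card(P join C) = 3750*40/(15*10) = 1000
    cost = 5750 + 3750*12 + 40*6 + 3750 + 40 = 54780
step 4: join B via nl_idx
    card(P join B) = 1000*500/(2*10*125) = 200
    cost = 54780 + 1000*9 + 200 = 63980

63980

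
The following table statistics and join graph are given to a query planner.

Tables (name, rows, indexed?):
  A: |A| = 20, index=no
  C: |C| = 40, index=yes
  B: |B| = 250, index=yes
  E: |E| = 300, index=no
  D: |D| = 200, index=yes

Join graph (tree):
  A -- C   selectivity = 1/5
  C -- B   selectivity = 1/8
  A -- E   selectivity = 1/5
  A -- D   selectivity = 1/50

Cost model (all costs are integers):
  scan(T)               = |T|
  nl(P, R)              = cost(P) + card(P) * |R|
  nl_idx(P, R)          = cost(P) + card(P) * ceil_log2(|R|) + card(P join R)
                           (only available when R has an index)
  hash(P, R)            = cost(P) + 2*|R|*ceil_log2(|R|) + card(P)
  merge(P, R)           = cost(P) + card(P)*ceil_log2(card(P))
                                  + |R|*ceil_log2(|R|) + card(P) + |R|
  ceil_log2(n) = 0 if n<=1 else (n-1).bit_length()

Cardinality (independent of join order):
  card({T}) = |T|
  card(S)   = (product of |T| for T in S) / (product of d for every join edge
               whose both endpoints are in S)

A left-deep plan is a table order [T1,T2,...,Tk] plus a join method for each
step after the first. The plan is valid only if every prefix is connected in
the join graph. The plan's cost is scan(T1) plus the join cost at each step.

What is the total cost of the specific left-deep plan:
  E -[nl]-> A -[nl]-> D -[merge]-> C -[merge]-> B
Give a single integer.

step 1: scan E: cost=300, card=300
step 2: join A via nl
    card(P join A) = 300*20/(5) = 1200
    cost = 300 + 300*20 = 6300
step 3: join D via nl
    card(P join D) = 1200*200/(50) = 4800
    cost = 6300 + 1200*200 = 246300
step 4: join C via merge
    card(P join C) = 4800*40/(5) = 38400
    cost = 246300 + 4800*13 + 40*6 + 4800 + 40 = 313780
step 5: join B via merge
    card(P join B) = 38400*250/(8) = 1200000
    cost = 313780 + 38400*16 + 250*8 + 38400 + 250 = 968830

968830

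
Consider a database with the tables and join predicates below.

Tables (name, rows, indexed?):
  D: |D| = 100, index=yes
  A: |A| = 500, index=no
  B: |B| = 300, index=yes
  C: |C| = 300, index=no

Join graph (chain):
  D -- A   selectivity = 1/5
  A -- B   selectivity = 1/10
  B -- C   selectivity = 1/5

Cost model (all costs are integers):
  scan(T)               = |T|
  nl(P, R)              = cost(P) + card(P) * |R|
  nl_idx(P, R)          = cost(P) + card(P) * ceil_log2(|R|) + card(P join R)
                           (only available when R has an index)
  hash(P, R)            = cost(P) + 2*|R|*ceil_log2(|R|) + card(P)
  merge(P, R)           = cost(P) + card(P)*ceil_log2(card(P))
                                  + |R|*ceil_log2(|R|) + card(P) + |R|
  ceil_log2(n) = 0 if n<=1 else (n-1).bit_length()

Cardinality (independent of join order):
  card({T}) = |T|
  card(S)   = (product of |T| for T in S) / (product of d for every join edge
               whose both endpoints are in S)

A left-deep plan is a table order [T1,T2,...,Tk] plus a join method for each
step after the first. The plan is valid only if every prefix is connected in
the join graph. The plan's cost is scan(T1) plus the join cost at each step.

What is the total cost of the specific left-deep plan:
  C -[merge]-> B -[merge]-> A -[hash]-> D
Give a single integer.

step 1: scan C: cost=300, card=300
step 2: join B via merge
    card(P join B) = 300*300/(5) = 18000
    cost = 300 + 300*9 + 300*9 + 300 + 300 = 6300
step 3: join A via merge
    card(P join A) = 18000*500/(10) = 900000
    cost = 6300 + 18000*15 + 500*9 + 18000 + 500 = 299300
step 4: join D via hash
    card(P join D) = 900000*100/(5) = 18000000
    cost = 299300 + 2*100*7 + 900000 = 1200700

1200700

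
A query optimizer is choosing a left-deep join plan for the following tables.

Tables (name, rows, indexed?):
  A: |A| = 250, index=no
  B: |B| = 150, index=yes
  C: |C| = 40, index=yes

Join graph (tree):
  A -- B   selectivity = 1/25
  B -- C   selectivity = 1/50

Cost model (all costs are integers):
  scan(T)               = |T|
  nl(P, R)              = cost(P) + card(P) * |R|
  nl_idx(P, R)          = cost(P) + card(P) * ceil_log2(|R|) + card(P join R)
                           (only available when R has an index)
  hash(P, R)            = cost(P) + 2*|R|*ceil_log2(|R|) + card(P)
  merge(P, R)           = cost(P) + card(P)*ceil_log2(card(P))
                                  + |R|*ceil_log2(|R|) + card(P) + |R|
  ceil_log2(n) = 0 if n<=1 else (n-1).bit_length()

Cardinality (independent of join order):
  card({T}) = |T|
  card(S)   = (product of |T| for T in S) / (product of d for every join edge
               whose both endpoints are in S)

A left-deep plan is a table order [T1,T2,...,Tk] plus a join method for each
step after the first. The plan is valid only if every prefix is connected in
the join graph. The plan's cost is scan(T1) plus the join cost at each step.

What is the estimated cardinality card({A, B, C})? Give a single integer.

Tables in S: A(250), B(150), C(40)
Edges inside S: A-B(d=25), B-C(d=50)
numerator = 250 * 150 * 40 = 1500000
denominator = 25 * 50 = 1250
card(S) = 1500000 / 1250 = 1200

1200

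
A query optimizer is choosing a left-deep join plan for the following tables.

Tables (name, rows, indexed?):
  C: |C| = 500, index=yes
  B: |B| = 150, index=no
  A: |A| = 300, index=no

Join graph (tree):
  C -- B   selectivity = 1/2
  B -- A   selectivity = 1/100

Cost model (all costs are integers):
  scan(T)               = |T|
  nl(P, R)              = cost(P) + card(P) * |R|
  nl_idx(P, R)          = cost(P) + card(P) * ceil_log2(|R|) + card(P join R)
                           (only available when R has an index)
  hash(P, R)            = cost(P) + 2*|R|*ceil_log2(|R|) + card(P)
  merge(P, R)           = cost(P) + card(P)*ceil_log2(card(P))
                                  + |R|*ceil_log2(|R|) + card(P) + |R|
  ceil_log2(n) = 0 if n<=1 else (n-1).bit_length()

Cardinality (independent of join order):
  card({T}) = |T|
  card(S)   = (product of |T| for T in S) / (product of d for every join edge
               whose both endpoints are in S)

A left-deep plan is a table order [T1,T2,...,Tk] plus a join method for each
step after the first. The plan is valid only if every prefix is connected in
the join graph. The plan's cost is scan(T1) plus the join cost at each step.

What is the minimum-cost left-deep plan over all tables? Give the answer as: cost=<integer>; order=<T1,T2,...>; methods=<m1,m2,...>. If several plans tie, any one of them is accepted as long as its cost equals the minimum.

cost=12450; order=A,B,C; methods=hash,hash

Selinger DP (subsets sized 1..n):
  {C}: scan cost=500, card=500
  {B}: scan cost=150, card=150
  {A}: scan cost=300, card=300
  {BC}: card=37500; try (B,hash)→3400, (C,merge)→6500, (B,merge)→6850, (C,hash)→9300, (C,nl_idx)→39000, (C,nl)→75150 …(+1); best=3400 via (B,hash)
  {AB}: card=450; try (B,hash)→3000, (A,merge)→4500, (B,merge)→4650, (A,hash)→5700, (A,nl)→45150, (B,nl)→45300; best=3000 via (B,hash)
  {ABC}: card=112500; try (C,hash)→12450, (C,merge)→12500, (A,hash)→46300, (C,nl_idx)→119550, (C,nl)→228000, (A,merge)→643900 …(+1); best=12450 via (C,hash)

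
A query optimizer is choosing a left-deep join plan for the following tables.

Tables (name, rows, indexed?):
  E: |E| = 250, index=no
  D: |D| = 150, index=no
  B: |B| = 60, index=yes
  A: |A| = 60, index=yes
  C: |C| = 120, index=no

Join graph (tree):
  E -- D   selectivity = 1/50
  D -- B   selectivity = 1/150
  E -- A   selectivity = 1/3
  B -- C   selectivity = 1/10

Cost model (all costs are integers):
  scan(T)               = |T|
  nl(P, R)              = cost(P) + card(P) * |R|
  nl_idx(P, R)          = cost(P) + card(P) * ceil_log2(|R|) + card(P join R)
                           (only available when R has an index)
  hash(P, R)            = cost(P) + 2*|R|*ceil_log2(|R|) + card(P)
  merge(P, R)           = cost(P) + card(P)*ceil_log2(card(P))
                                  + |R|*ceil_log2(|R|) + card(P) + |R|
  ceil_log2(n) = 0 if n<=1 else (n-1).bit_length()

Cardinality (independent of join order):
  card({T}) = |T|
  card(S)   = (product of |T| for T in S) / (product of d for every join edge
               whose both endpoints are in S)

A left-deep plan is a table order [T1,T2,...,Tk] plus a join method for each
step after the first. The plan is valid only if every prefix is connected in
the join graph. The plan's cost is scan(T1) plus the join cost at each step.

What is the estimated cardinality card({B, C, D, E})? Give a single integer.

3600

Tables in S: B(60), C(120), D(150), E(250)
Edges inside S: E-D(d=50), D-B(d=150), B-C(d=10)
numerator = 60 * 120 * 150 * 250 = 270000000
denominator = 50 * 150 * 10 = 75000
card(S) = 270000000 / 75000 = 3600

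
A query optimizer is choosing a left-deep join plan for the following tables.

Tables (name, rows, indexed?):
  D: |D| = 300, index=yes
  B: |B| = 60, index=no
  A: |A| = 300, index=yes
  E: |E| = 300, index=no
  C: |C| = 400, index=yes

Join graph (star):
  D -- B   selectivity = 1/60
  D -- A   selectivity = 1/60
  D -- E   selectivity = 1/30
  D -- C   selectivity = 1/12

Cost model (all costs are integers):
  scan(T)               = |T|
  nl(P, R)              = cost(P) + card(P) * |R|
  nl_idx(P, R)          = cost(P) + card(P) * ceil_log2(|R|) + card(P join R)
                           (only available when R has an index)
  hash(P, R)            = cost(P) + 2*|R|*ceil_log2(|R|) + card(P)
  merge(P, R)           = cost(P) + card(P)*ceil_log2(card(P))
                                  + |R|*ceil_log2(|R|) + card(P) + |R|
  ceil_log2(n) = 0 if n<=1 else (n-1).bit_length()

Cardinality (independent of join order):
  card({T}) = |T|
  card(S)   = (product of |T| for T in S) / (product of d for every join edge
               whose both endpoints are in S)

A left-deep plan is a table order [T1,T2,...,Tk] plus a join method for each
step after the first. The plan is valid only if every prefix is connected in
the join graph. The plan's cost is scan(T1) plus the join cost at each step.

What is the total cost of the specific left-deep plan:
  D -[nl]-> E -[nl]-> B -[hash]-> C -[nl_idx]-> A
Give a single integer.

step 1: scan D: cost=300, card=300
step 2: join E via nl
    card(P join E) = 300*300/(30) = 3000
    cost = 300 + 300*300 = 90300
step 3: join B via nl
    card(P join B) = 3000*60/(60) = 3000
    cost = 90300 + 3000*60 = 270300
step 4: join C via hash
    card(P join C) = 3000*400/(12) = 100000
    cost = 270300 + 2*400*9 + 3000 = 280500
step 5: join A via nl_idx
    card(P join A) = 100000*300/(60) = 500000
    cost = 280500 + 100000*9 + 500000 = 1680500

1680500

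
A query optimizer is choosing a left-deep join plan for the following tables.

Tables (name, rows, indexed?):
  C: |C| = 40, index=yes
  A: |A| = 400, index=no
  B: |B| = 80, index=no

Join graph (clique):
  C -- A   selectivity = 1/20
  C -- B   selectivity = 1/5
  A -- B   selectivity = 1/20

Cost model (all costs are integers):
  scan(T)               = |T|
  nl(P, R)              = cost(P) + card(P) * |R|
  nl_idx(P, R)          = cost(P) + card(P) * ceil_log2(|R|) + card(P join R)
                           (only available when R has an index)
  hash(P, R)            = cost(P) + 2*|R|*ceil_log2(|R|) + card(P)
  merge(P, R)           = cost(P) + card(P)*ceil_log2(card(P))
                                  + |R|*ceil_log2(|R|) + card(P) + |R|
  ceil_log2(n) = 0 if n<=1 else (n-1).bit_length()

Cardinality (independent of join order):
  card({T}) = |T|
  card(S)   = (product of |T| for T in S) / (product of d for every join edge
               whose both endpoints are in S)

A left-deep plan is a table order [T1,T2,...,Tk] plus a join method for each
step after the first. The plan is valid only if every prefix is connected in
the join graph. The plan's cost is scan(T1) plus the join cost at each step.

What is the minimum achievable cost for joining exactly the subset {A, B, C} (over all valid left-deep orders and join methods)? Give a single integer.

Selinger DP over subsets of {A,B,C}:
  {C}: scan cost=40, card=40
  {A}: scan cost=400, card=400
  {B}: scan cost=80, card=80
  {AC}: card=800; try (C,hash)→1280, (C,nl_idx)→3600, (A,merge)→4320, (C,merge)→4680, (A,hash)→7280, (A,nl)→16040 …(+1); best=1280 via (C,hash)
  {BC}: card=640; try (C,hash)→640, (B,merge)→960, (C,merge)→1000, (C,nl_idx)→1200, (B,hash)→1200, (B,nl)→3240 …(+1); best=640 via (C,hash)
  {AB}: card=1600; try (B,hash)→1920, (A,merge)→4720, (B,merge)→5040, (A,hash)→7360, (A,nl)→32080, (B,nl)→32400; best=1920 via (B,hash)
  {ABC}: card=640; try (B,hash)→3200, (C,hash)→4000, (A,hash)→8480, (B,merge)→10720, (A,merge)→11680, (C,nl_idx)→12160 …(+4); best=3200 via (B,hash)

3200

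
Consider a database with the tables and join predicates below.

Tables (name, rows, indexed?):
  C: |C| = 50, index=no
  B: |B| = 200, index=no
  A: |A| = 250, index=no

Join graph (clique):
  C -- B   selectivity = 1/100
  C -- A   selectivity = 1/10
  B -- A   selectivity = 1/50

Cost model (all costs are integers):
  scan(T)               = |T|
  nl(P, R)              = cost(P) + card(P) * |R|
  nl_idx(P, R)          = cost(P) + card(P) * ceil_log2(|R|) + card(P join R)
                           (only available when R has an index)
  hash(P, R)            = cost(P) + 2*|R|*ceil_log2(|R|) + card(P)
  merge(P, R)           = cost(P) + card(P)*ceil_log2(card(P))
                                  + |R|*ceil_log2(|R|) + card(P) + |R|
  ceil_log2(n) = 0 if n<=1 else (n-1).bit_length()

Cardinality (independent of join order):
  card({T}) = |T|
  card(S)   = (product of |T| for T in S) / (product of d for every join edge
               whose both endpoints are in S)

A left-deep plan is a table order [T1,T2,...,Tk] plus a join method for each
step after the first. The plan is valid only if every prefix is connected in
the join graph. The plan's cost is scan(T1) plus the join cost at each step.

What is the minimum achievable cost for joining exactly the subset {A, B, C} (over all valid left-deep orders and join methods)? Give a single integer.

4050

Selinger DP over subsets of {A,B,C}:
  {C}: scan cost=50, card=50
  {B}: scan cost=200, card=200
  {A}: scan cost=250, card=250
  {BC}: card=100; try (C,hash)→1000, (B,merge)→2200, (C,merge)→2350, (B,hash)→3300, (B,nl)→10050, (C,nl)→10200; best=1000 via (C,hash)
  {AC}: card=1250; try (C,hash)→1100, (A,merge)→2650, (C,merge)→2850, (A,hash)→4100, (A,nl)→12550, (C,nl)→12750; best=1100 via (C,hash)
  {AB}: card=1000; try (B,hash)→3700, (A,merge)→4250, (B,merge)→4300, (A,hash)→4400, (A,nl)→50200, (B,nl)→50250; best=3700 via (B,hash)
  {ABC}: card=50; try (A,merge)→4050, (A,hash)→5100, (C,hash)→5300, (B,hash)→5550, (C,merge)→15050, (B,merge)→17900 …(+3); best=4050 via (A,merge)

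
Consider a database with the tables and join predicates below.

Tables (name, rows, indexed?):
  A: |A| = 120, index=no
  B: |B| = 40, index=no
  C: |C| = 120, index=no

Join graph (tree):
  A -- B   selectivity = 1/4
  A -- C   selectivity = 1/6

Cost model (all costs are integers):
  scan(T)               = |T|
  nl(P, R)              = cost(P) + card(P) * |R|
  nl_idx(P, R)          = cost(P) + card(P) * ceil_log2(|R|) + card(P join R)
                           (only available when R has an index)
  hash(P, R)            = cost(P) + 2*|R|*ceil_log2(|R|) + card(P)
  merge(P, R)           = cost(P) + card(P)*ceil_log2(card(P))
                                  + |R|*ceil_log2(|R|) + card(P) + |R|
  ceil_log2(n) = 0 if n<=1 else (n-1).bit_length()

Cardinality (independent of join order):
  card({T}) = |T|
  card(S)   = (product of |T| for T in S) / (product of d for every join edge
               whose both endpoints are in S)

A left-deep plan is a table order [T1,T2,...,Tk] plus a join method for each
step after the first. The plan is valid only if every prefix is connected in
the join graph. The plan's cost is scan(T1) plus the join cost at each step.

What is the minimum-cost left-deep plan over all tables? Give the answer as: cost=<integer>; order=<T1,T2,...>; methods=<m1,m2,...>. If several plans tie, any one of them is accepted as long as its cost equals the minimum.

cost=3600; order=A,B,C; methods=hash,hash

Selinger DP (subsets sized 1..n):
  {A}: scan cost=120, card=120
  {B}: scan cost=40, card=40
  {C}: scan cost=120, card=120
  {AB}: card=1200; try (B,hash)→720, (A,merge)→1280, (B,merge)→1360, (A,hash)→1760, (A,nl)→4840, (B,nl)→4920; best=720 via (B,hash)
  {AC}: card=2400; try (C,hash)→1920, (A,hash)→1920, (C,merge)→2040, (A,merge)→2040, (C,nl)→14520, (A,nl)→14520; best=1920 via (C,hash)
  {ABC}: card=24000; try (C,hash)→3600, (B,hash)→4800, (C,merge)→16080, (B,merge)→33400, (B,nl)→97920, (C,nl)→144720; best=3600 via (C,hash)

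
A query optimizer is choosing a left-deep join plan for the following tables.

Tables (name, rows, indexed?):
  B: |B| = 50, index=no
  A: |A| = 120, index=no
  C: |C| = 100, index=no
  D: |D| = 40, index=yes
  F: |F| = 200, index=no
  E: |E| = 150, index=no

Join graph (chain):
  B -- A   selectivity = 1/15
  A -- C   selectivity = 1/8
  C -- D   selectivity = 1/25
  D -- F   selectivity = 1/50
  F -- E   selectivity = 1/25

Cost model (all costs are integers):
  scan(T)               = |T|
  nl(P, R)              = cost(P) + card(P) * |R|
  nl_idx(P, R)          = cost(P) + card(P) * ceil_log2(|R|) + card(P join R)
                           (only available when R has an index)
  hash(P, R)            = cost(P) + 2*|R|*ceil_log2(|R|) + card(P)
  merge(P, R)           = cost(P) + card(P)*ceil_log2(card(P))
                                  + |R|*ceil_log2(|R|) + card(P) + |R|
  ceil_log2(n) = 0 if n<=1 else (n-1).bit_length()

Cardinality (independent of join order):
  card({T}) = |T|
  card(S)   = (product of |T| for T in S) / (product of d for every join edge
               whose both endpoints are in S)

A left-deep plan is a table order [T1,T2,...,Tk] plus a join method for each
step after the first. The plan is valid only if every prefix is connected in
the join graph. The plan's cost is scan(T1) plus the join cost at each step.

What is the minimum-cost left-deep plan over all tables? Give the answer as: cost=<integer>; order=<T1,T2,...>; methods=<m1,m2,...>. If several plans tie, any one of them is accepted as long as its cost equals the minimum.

cost=49360; order=F,D,C,A,B,E; methods=hash,hash,hash,hash,hash

Selinger DP (subsets sized 1..n):
  {B}: scan cost=50, card=50
  {A}: scan cost=120, card=120
  {C}: scan cost=100, card=100
  {D}: scan cost=40, card=40
  {F}: scan cost=200, card=200
  {E}: scan cost=150, card=150
  {AB}: card=400; try (B,hash)→840, (A,merge)→1360, (B,merge)→1430, (A,hash)→1780, (A,nl)→6050, (B,nl)→6120; best=840 via (B,hash)
  {AC}: card=1500; try (C,hash)→1640, (A,merge)→1860, (C,merge)→1880, (A,hash)→1880, (A,nl)→12100, (C,nl)→12120; best=1640 via (C,hash)
  {CD}: card=160; try (D,hash)→680, (D,nl_idx)→860, (C,merge)→1120, (D,merge)→1180, (C,hash)→1480, (C,nl)→4040 …(+1); best=680 via (D,hash)
  {DF}: card=160; try (D,hash)→880, (D,nl_idx)→1560, (F,merge)→2120, (D,merge)→2280, (F,hash)→3280, (F,nl)→8040 …(+1); best=880 via (D,hash)
  {EF}: card=1200; try (E,hash)→2800, (F,merge)→3300, (E,merge)→3350, (F,hash)→3500, (F,nl)→30150, (E,nl)→30200; best=2800 via (E,hash)
  {ABC}: card=5000; try (C,hash)→2640, (B,hash)→3740, (C,merge)→5640, (B,merge)→19990, (C,nl)→40840, (B,nl)→76640; best=2640 via (C,hash)
  {ACD}: card=2400; try (A,hash)→2520, (A,merge)→3080, (D,hash)→3620, (D,nl_idx)→13040, (A,nl)→19880, (D,merge)→19920 …(+1); best=2520 via (A,hash)
  {CDF}: card=640; try (C,hash)→2440, (C,merge)→3120, (F,merge)→3920, (F,hash)→4040, (C,nl)→16880, (F,nl)→32680; best=2440 via (C,hash)
  {DEF}: card=960; try (E,hash)→3440, (E,merge)→3670, (D,hash)→4480, (D,nl_idx)→10960, (D,merge)→17480, (E,nl)→24880 …(+1); best=3440 via (E,hash)
  {ABCD}: card=8000; try (B,hash)→5520, (D,hash)→8120, (B,merge)→34070, (D,nl_idx)→40640, (D,merge)→72920, (B,nl)→122520 …(+1); best=5520 via (B,hash)
  {ACDF}: card=9600; try (A,hash)→4760, (F,hash)→8120, (A,merge)→10440, (F,merge)→35520, (A,nl)→79240, (F,nl)→482520; best=4760 via (A,hash)
  {CDEF}: card=3840; try (E,hash)→5480, (C,hash)→5800, (E,merge)→10830, (C,merge)→14800, (E,nl)→98440, (C,nl)→99440; best=5480 via (E,hash)
  {ABCDF}: card=32000; try (B,hash)→14960, (F,hash)→16720, (F,merge)→119320, (B,merge)→149110, (B,nl)→484760, (F,nl)→1605520; best=14960 via (B,hash)
  {ACDEF}: card=57600; try (A,hash)→11000, (E,hash)→16760, (A,merge)→56360, (E,merge)→150110, (A,nl)→466280, (E,nl)→1444760; best=11000 via (A,hash)
  {ABCDEF}: card=192000; try (E,hash)→49360, (B,hash)→69200, (E,merge)→528310, (B,merge)→990550, (B,nl)→2891000, (E,nl)→4814960; best=49360 via (E,hash)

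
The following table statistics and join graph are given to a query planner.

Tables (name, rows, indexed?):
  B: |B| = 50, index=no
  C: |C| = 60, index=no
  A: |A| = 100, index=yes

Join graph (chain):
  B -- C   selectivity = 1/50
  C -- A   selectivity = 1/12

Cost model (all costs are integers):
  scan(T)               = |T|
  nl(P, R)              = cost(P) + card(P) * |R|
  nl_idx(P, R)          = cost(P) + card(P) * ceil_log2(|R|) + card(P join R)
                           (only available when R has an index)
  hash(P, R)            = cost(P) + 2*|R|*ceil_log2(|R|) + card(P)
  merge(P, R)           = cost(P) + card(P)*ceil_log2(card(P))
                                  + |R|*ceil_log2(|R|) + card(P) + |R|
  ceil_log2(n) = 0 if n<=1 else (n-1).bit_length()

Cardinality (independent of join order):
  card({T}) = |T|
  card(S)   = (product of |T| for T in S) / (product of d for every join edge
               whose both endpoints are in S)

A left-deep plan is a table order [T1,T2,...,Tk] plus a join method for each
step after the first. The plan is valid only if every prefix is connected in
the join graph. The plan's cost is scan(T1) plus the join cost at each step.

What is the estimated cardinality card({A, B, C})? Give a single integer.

Tables in S: A(100), B(50), C(60)
Edges inside S: B-C(d=50), C-A(d=12)
numerator = 100 * 50 * 60 = 300000
denominator = 50 * 12 = 600
card(S) = 300000 / 600 = 500

500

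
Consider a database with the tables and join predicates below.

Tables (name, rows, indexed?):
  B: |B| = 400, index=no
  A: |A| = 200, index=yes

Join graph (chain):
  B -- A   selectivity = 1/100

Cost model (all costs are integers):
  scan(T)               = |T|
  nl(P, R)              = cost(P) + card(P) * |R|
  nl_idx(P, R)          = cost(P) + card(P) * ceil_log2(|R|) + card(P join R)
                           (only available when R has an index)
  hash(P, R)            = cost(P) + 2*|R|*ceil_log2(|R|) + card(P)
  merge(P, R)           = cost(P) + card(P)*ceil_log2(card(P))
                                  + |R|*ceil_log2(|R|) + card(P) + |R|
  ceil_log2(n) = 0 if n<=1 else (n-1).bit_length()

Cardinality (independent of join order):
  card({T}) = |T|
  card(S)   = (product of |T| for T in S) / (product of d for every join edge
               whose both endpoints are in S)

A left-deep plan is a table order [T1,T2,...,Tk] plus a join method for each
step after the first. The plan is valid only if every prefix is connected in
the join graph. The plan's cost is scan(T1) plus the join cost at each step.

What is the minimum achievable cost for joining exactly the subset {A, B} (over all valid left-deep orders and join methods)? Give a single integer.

4000

Selinger DP over subsets of {A,B}:
  {B}: scan cost=400, card=400
  {A}: scan cost=200, card=200
  {AB}: card=800; try (A,hash)→4000, (A,nl_idx)→4400, (B,merge)→6000, (A,merge)→6200, (B,hash)→7600, (B,nl)→80200 …(+1); best=4000 via (A,hash)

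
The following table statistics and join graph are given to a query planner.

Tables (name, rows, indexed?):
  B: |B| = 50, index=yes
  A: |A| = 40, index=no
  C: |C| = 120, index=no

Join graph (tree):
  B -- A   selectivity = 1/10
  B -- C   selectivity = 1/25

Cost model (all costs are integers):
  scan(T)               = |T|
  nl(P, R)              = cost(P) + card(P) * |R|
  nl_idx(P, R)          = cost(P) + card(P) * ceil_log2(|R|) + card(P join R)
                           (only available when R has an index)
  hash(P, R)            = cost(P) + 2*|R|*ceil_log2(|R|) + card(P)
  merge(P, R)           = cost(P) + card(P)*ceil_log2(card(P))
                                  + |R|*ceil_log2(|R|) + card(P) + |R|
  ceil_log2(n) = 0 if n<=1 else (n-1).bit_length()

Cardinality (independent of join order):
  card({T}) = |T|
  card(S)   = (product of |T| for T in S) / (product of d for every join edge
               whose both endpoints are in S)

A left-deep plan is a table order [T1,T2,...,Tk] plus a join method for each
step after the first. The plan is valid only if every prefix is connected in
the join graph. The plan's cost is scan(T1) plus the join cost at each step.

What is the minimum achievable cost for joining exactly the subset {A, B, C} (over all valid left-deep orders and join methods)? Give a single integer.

1560

Selinger DP over subsets of {A,B,C}:
  {B}: scan cost=50, card=50
  {A}: scan cost=40, card=40
  {C}: scan cost=120, card=120
  {AB}: card=200; try (B,nl_idx)→480, (A,hash)→580, (B,merge)→670, (B,hash)→680, (A,merge)→680, (B,nl)→2040 …(+1); best=480 via (B,nl_idx)
  {BC}: card=240; try (B,hash)→840, (B,nl_idx)→1080, (C,merge)→1360, (B,merge)→1430, (C,hash)→1780, (C,nl)→6050 …(+1); best=840 via (B,hash)
  {ABC}: card=960; try (A,hash)→1560, (C,hash)→2360, (C,merge)→3240, (A,merge)→3280, (A,nl)→10440, (C,nl)→24480; best=1560 via (A,hash)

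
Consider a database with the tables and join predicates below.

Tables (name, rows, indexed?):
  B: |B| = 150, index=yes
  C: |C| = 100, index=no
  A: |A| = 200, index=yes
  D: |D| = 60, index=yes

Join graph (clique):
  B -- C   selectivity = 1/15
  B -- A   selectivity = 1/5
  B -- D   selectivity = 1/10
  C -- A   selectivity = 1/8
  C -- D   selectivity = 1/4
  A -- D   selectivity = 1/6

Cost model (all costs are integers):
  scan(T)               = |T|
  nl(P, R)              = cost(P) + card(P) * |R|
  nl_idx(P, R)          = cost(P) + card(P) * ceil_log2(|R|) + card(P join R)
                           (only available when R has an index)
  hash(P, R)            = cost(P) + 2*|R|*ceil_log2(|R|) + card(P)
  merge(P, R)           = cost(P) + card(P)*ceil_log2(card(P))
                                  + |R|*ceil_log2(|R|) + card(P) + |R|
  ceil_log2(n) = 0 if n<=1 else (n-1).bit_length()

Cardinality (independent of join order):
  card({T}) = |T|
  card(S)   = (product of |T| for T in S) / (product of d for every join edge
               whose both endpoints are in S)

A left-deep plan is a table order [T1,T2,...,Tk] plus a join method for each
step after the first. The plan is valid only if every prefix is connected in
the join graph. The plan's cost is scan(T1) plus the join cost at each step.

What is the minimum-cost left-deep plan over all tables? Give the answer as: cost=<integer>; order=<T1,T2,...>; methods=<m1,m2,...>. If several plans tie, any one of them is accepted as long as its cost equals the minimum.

cost=8020; order=B,D,C,A; methods=hash,hash,hash

Selinger DP (subsets sized 1..n):
  {B}: scan cost=150, card=150
  {C}: scan cost=100, card=100
  {A}: scan cost=200, card=200
  {D}: scan cost=60, card=60
  {BC}: card=1000; try (C,hash)→1700, (B,nl_idx)→1900, (B,merge)→2250, (C,merge)→2300, (B,hash)→2600, (B,nl)→15100 …(+1); best=1700 via (C,hash)
  {AB}: card=6000; try (B,hash)→2800, (A,merge)→3300, (B,merge)→3350, (A,hash)→3500, (A,nl_idx)→7350, (B,nl_idx)→7800 …(+2); best=2800 via (B,hash)
  {BD}: card=900; try (D,hash)→1020, (B,nl_idx)→1440, (B,merge)→1830, (D,merge)→1920, (D,nl_idx)→1950, (B,hash)→2520 …(+2); best=1020 via (D,hash)
  {AC}: card=2500; try (C,hash)→1800, (A,merge)→2700, (C,merge)→2800, (A,hash)→3400, (A,nl_idx)→3400, (A,nl)→20100 …(+1); best=1800 via (C,hash)
  {CD}: card=1500; try (D,hash)→920, (C,merge)→1280, (D,merge)→1320, (C,hash)→1520, (D,nl_idx)→2200, (C,nl)→6060 …(+1); best=920 via (D,hash)
  {AD}: card=2000; try (D,hash)→1120, (A,merge)→2280, (D,merge)→2420, (A,nl_idx)→2540, (A,hash)→3320, (D,nl_idx)→3400 …(+2); best=1120 via (D,hash)
  {ABC}: card=5000; try (A,hash)→5900, (B,hash)→6700, (C,hash)→10200, (A,merge)→14500, (A,nl_idx)→14700, (B,nl_idx)→26800 …(+5); best=5900 via (A,hash)
  {BCD}: card=1500; try (C,hash)→3320, (D,hash)→3420, (B,hash)→4820, (D,nl_idx)→9200, (C,merge)→11720, (D,merge)→13120 …(+5); best=3320 via (C,hash)
  {ABD}: card=6000; try (A,hash)→5120, (B,hash)→5520, (D,hash)→9520, (A,merge)→12720, (A,nl_idx)→14220, (B,nl_idx)→23120 …(+6); best=5120 via (A,hash)
  {ACD}: card=6250; try (C,hash)→4520, (D,hash)→5020, (A,hash)→5620, (A,nl_idx)→19170, (A,merge)→20720, (D,nl_idx)→23050 …(+5); best=4520 via (C,hash)
  {ABCD}: card=1250; try (A,hash)→8020, (D,hash)→11620, (C,hash)→12520, (B,hash)→13170, (A,nl_idx)→16570, (A,merge)→23120 …(+9); best=8020 via (A,hash)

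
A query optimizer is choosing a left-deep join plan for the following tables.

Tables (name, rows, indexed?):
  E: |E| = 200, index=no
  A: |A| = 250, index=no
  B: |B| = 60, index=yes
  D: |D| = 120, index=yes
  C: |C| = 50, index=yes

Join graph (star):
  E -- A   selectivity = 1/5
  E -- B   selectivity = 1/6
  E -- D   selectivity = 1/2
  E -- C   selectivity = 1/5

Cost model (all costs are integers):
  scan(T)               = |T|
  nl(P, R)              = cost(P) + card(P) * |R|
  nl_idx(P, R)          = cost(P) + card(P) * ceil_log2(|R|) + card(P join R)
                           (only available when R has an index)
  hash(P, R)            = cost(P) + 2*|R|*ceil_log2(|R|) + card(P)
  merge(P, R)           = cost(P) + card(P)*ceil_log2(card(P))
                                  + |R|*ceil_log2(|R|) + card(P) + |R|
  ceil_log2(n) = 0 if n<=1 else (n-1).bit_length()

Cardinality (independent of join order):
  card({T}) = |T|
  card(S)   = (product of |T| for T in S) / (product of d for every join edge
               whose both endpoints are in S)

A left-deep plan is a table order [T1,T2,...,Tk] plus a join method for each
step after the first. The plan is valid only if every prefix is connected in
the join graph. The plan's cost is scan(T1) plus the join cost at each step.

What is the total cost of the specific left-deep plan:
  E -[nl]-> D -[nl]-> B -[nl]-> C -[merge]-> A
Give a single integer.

33146450

step 1: scan E: cost=200, card=200
step 2: join D via nl
    card(P join D) = 200*120/(2) = 12000
    cost = 200 + 200*120 = 24200
step 3: join B via nl
    card(P join B) = 12000*60/(6) = 120000
    cost = 24200 + 12000*60 = 744200
step 4: join C via nl
    card(P join C) = 120000*50/(5) = 1200000
    cost = 744200 + 120000*50 = 6744200
step 5: join A via merge
    card(P join A) = 1200000*250/(5) = 60000000
    cost = 6744200 + 1200000*21 + 250*8 + 1200000 + 250 = 33146450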